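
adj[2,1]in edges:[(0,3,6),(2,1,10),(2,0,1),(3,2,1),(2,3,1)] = 10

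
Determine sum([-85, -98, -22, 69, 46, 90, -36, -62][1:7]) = slice → [-98, -22, 69, 46, 90, -36]
(-98) + (-22) + 69 + 46 + 90 + (-36)
= 49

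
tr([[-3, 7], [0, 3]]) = 0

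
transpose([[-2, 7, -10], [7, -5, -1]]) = [[-2, 7], [7, -5], [-10, -1]]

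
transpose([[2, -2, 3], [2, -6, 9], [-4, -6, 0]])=[[2, 2, -4], [-2, -6, -6], [3, 9, 0]]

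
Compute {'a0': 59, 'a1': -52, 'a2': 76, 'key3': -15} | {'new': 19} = {'a0': 59, 'a1': -52, 'a2': 76, 'key3': -15, 'new': 19}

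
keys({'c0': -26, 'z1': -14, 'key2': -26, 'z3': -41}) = ['c0', 'z1', 'key2', 'z3']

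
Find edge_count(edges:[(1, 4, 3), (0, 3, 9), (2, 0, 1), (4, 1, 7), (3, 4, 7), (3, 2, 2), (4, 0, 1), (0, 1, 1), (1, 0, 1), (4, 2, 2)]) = 10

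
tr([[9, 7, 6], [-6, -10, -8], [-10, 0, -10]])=diagonal: 9 + (-10) + (-10)
= -11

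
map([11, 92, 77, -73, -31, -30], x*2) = 11*2=22, 92*2=184, 77*2=154, -73*2=-146, -31*2=-62, -30*2=-60
= [22, 184, 154, -146, -62, -60]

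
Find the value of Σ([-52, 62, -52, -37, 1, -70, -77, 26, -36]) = (-52) + 62 + (-52) + (-37) + 1 + (-70) + (-77) + 26 + (-36)
= -235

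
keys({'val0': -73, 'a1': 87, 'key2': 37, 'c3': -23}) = ['val0', 'a1', 'key2', 'c3']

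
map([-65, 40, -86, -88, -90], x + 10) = [-55, 50, -76, -78, -80]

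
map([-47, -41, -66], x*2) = [-94, -82, -132]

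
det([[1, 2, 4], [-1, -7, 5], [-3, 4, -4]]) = -130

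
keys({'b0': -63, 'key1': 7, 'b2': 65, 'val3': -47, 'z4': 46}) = ['b0', 'key1', 'b2', 'val3', 'z4']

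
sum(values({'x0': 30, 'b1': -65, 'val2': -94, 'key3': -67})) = -196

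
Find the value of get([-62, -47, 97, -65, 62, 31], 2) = 97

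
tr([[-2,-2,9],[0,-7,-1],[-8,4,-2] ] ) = diagonal: (-2) + (-7) + (-2)
= -11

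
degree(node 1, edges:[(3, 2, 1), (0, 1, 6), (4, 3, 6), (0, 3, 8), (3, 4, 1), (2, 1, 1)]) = 2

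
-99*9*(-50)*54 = 2405700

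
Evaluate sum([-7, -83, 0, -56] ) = -146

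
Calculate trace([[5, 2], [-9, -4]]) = diagonal: 5 + (-4)
= 1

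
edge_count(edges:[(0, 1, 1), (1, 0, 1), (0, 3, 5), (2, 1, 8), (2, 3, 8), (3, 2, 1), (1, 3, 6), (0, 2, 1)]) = 8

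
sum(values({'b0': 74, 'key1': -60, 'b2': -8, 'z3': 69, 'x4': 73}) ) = 74 + (-60) + (-8) + 69 + 73
= 148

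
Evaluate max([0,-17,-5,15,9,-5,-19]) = 15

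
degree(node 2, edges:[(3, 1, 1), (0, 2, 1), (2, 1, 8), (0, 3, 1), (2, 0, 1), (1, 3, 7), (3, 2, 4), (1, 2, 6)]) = incident: (0,2), (2,1), (2,0), (3,2), (1,2)
= 5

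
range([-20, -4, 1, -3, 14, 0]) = 34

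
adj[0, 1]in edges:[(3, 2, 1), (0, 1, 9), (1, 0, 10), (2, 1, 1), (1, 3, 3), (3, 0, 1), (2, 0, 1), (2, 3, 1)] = 9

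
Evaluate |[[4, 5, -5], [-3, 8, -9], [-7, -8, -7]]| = -702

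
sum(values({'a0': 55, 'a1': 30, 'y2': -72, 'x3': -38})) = -25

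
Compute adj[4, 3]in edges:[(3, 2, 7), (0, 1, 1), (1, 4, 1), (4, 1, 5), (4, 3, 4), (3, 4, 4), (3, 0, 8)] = 4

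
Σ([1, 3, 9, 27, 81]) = 1 + 3 + 9 + 27 + 81
= 121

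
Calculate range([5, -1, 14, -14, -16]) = 30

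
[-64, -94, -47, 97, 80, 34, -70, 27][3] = 97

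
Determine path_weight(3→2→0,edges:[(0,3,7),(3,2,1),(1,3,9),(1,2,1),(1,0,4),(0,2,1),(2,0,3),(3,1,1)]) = w(3→2)=1 + w(2→0)=3
= 4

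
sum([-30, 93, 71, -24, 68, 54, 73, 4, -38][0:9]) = 271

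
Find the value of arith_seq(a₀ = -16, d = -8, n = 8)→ a_0 = -16 + 0*-8 = -16
a_1 = -16 + 1*-8 = -24
a_2 = -16 + 2*-8 = -32
...
= [-16, -24, -32, -40, -48, -56, -64, -72]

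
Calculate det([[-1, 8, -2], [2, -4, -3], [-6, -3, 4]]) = (1)*(-1)*det([[-4, -3], [-3, 4]]) + (-1)*(8)*det([[2, -3], [-6, 4]]) + (1)*(-2)*det([[2, -4], [-6, -3]])
= 25 + 80 + 60
= 165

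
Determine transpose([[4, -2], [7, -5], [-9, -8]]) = [[4, 7, -9], [-2, -5, -8]]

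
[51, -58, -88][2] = -88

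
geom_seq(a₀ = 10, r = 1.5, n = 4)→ [10.0, 15.0, 22.5, 33.75]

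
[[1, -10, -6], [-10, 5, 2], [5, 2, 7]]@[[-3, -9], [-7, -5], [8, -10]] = [[19, 101], [11, 45], [27, -125]]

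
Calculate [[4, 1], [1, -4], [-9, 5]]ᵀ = [[4, 1, -9], [1, -4, 5]]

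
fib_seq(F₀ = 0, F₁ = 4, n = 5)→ F_2 = F_1 + F_0 = 4
F_3 = F_2 + F_1 = 8
F_4 = F_3 + F_2 = 12
= [0, 4, 4, 8, 12]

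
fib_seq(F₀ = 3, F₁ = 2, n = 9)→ [3, 2, 5, 7, 12, 19, 31, 50, 81]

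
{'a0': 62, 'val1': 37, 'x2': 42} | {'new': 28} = {'a0': 62, 'val1': 37, 'x2': 42, 'new': 28}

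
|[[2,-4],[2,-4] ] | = (2)*(-4) - (-4)*(2)
= 0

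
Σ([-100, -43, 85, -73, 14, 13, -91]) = -195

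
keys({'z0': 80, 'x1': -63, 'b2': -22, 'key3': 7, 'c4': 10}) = ['z0', 'x1', 'b2', 'key3', 'c4']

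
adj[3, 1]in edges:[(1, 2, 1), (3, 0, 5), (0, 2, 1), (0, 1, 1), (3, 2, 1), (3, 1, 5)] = 5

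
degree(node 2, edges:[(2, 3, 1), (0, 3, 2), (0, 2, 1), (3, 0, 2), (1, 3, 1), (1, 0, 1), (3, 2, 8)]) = incident: (2,3), (0,2), (3,2)
= 3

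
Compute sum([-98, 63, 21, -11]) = (-98) + 63 + 21 + (-11)
= -25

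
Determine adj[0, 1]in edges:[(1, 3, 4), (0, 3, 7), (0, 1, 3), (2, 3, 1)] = 3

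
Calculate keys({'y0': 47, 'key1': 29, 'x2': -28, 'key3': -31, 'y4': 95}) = ['y0', 'key1', 'x2', 'key3', 'y4']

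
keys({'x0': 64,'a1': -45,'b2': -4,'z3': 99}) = ['x0', 'a1', 'b2', 'z3']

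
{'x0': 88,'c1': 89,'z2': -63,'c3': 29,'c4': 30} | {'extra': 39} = {'x0': 88, 'c1': 89, 'z2': -63, 'c3': 29, 'c4': 30, 'extra': 39}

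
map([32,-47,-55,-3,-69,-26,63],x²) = [1024, 2209, 3025, 9, 4761, 676, 3969]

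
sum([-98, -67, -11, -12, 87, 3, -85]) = -183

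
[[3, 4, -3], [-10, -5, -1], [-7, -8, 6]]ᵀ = [[3, -10, -7], [4, -5, -8], [-3, -1, 6]]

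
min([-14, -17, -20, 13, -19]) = -20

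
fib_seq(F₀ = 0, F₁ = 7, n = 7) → [0, 7, 7, 14, 21, 35, 56]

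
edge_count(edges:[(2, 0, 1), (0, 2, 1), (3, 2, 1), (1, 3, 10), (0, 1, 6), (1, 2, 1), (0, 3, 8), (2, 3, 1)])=8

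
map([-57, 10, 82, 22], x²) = (-57)²=3249, (10)²=100, (82)²=6724, (22)²=484
= [3249, 100, 6724, 484]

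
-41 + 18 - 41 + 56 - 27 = -35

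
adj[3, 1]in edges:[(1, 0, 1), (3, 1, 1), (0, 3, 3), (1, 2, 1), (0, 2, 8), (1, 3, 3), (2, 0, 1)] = 1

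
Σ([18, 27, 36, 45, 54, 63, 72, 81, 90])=18 + 27 + 36 + 45 + 54 + 63 + 72 + 81 + 90
= 486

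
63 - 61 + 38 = 40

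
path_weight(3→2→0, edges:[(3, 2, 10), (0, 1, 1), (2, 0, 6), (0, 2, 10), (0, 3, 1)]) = 16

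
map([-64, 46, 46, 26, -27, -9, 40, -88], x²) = (-64)²=4096, (46)²=2116, (46)²=2116, (26)²=676, (-27)²=729, (-9)²=81, (40)²=1600, (-88)²=7744
= [4096, 2116, 2116, 676, 729, 81, 1600, 7744]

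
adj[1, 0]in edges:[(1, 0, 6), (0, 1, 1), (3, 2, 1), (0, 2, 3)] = 6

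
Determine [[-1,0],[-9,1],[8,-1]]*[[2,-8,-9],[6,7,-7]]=C[0][0] = (-1)*(2) + (0)*(6) = -2
C[0][1] = (-1)*(-8) + (0)*(7) = 8
C[0][2] = (-1)*(-9) + (0)*(-7) = 9
C[1][0] = (-9)*(2) + (1)*(6) = -12
C[1][1] = (-9)*(-8) + (1)*(7) = 79
C[1][2] = (-9)*(-9) + (1)*(-7) = 74
... (3 more cells)
= [[-2, 8, 9], [-12, 79, 74], [10, -71, -65]]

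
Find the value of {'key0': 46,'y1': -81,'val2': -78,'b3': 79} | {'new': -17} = {'key0': 46, 'y1': -81, 'val2': -78, 'b3': 79, 'new': -17}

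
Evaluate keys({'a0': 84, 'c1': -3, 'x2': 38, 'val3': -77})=['a0', 'c1', 'x2', 'val3']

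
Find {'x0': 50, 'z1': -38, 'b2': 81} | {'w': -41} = {'x0': 50, 'z1': -38, 'b2': 81, 'w': -41}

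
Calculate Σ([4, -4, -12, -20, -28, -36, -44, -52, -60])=-252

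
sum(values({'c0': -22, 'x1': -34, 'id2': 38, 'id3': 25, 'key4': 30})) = 37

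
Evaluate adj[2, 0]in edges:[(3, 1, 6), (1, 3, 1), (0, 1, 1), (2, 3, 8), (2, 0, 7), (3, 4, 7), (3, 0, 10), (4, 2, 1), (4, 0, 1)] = 7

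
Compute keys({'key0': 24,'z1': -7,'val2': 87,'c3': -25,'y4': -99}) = ['key0', 'z1', 'val2', 'c3', 'y4']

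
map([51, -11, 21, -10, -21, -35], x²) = [2601, 121, 441, 100, 441, 1225]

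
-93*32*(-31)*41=3782496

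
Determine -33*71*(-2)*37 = 173382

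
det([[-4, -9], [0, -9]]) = 36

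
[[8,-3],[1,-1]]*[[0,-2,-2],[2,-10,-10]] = [[-6, 14, 14], [-2, 8, 8]]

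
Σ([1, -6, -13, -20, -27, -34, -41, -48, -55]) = -243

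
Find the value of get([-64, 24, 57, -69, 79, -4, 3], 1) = 24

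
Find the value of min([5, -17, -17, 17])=-17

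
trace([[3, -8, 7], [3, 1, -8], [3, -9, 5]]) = 9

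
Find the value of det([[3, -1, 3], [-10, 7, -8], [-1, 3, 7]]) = (1)*(3)*det([[7, -8], [3, 7]]) + (-1)*(-1)*det([[-10, -8], [-1, 7]]) + (1)*(3)*det([[-10, 7], [-1, 3]])
= 219 + -78 + -69
= 72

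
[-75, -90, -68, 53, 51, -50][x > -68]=keep x where x > -68: -75✗, -90✗, -68✗, 53✓, 51✓, -50✓
= [53, 51, -50]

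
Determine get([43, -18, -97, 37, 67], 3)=37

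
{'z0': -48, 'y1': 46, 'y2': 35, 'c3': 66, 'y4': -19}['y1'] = 46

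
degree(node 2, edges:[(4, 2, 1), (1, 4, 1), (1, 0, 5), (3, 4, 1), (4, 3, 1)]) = 1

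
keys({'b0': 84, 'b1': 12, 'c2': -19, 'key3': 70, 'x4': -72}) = ['b0', 'b1', 'c2', 'key3', 'x4']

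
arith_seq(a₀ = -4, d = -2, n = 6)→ a_0 = -4 + 0*-2 = -4
a_1 = -4 + 1*-2 = -6
a_2 = -4 + 2*-2 = -8
...
= [-4, -6, -8, -10, -12, -14]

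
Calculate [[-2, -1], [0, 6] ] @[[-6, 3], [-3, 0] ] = [[15, -6], [-18, 0]]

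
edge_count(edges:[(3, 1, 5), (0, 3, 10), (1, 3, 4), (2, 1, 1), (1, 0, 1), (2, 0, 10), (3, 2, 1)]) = 7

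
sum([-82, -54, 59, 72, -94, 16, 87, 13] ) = (-82) + (-54) + 59 + 72 + (-94) + 16 + 87 + 13
= 17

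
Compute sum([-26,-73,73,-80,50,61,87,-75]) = (-26) + (-73) + 73 + (-80) + 50 + 61 + 87 + (-75)
= 17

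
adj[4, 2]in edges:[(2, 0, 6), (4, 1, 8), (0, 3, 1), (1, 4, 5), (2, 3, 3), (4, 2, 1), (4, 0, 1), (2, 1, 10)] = 1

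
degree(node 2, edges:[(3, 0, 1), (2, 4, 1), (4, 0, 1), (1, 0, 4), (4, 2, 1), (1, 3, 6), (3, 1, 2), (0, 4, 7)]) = incident: (2,4), (4,2)
= 2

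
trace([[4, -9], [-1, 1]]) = 5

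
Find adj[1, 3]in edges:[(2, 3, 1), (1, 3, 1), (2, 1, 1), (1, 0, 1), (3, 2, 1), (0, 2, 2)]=1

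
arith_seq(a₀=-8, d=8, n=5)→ a_0 = -8 + 0*8 = -8
a_1 = -8 + 1*8 = 0
a_2 = -8 + 2*8 = 8
...
= [-8, 0, 8, 16, 24]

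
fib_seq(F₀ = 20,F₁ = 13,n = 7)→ F_2 = F_1 + F_0 = 33
F_3 = F_2 + F_1 = 46
F_4 = F_3 + F_2 = 79
...
= [20, 13, 33, 46, 79, 125, 204]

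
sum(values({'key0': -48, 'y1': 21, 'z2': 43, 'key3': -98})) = -82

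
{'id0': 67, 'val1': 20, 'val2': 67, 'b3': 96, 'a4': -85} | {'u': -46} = {'id0': 67, 'val1': 20, 'val2': 67, 'b3': 96, 'a4': -85, 'u': -46}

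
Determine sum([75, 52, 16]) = 143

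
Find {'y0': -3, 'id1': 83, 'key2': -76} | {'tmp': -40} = {'y0': -3, 'id1': 83, 'key2': -76, 'tmp': -40}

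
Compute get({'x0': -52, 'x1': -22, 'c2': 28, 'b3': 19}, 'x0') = -52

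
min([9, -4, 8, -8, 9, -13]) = -13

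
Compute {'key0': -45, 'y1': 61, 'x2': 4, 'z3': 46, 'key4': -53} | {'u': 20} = {'key0': -45, 'y1': 61, 'x2': 4, 'z3': 46, 'key4': -53, 'u': 20}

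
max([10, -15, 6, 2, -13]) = 10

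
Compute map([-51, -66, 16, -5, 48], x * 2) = -51*2=-102, -66*2=-132, 16*2=32, -5*2=-10, 48*2=96
= [-102, -132, 32, -10, 96]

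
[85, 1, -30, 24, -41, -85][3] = 24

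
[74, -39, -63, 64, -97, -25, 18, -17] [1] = -39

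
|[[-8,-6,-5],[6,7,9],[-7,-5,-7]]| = (1)*(-8)*det([[7, 9], [-5, -7]]) + (-1)*(-6)*det([[6, 9], [-7, -7]]) + (1)*(-5)*det([[6, 7], [-7, -5]])
= 32 + 126 + -95
= 63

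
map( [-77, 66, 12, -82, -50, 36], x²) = (-77)²=5929, (66)²=4356, (12)²=144, (-82)²=6724, (-50)²=2500, (36)²=1296
= [5929, 4356, 144, 6724, 2500, 1296]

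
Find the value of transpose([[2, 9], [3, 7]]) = [[2, 3], [9, 7]]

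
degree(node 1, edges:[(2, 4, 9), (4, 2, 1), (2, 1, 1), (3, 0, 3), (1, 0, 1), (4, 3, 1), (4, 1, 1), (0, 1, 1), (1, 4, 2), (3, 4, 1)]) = incident: (2,1), (1,0), (4,1), (0,1), (1,4)
= 5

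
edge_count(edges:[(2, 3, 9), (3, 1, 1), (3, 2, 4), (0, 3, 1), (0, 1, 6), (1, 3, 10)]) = 6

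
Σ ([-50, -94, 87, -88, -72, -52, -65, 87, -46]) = -293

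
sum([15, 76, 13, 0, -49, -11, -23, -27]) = -6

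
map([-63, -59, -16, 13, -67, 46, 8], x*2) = -63*2=-126, -59*2=-118, -16*2=-32, 13*2=26, -67*2=-134, 46*2=92, 8*2=16
= [-126, -118, -32, 26, -134, 92, 16]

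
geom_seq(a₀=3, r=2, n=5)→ [3, 6, 12, 24, 48]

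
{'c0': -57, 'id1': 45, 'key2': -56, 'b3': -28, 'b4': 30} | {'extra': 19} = {'c0': -57, 'id1': 45, 'key2': -56, 'b3': -28, 'b4': 30, 'extra': 19}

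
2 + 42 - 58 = -14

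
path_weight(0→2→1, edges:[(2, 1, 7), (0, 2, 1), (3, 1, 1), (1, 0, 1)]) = 8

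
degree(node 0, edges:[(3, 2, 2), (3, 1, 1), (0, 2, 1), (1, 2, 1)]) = 1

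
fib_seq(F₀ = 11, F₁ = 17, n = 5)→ F_2 = F_1 + F_0 = 28
F_3 = F_2 + F_1 = 45
F_4 = F_3 + F_2 = 73
= [11, 17, 28, 45, 73]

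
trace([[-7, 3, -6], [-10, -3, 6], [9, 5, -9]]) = -19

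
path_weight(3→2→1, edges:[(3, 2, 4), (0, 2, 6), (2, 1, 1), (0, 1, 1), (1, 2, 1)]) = 5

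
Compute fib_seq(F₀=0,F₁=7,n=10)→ [0, 7, 7, 14, 21, 35, 56, 91, 147, 238]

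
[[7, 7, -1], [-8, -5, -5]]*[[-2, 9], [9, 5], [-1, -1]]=[[50, 99], [-24, -92]]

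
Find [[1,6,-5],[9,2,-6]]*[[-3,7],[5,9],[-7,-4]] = [[62, 81], [25, 105]]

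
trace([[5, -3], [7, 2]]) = 7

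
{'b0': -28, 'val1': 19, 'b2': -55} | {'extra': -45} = {'b0': -28, 'val1': 19, 'b2': -55, 'extra': -45}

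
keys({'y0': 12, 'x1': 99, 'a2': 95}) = ['y0', 'x1', 'a2']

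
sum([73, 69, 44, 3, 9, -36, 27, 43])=232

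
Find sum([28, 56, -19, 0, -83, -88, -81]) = -187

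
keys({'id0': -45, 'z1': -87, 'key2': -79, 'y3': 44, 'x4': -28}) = ['id0', 'z1', 'key2', 'y3', 'x4']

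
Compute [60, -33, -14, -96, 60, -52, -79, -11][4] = 60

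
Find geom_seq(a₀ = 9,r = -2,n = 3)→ a_0 = 9*(-2)^0 = 9
a_1 = 9*(-2)^1 = -18
a_2 = 9*(-2)^2 = 36
= [9, -18, 36]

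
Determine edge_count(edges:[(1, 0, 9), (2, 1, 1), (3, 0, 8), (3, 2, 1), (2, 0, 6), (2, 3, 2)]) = 6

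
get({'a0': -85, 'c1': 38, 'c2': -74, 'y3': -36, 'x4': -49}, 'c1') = 38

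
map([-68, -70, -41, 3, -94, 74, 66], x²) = (-68)²=4624, (-70)²=4900, (-41)²=1681, (3)²=9, (-94)²=8836, (74)²=5476, (66)²=4356
= [4624, 4900, 1681, 9, 8836, 5476, 4356]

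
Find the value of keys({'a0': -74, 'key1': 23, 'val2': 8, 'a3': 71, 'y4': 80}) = ['a0', 'key1', 'val2', 'a3', 'y4']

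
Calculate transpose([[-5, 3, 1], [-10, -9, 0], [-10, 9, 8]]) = [[-5, -10, -10], [3, -9, 9], [1, 0, 8]]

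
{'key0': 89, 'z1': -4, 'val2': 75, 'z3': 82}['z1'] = -4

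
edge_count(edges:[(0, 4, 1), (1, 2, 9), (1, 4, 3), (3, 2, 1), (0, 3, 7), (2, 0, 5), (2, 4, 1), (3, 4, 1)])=8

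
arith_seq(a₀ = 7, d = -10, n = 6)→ a_0 = 7 + 0*-10 = 7
a_1 = 7 + 1*-10 = -3
a_2 = 7 + 2*-10 = -13
...
= [7, -3, -13, -23, -33, -43]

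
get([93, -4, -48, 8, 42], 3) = 8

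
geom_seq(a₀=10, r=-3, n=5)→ [10, -30, 90, -270, 810]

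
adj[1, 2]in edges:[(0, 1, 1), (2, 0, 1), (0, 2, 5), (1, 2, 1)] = 1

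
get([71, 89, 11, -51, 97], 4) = 97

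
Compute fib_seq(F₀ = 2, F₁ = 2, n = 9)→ [2, 2, 4, 6, 10, 16, 26, 42, 68]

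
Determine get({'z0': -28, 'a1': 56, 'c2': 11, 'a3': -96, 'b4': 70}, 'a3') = -96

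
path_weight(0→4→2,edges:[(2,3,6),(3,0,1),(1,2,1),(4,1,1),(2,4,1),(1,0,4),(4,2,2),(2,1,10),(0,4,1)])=w(0→4)=1 + w(4→2)=2
= 3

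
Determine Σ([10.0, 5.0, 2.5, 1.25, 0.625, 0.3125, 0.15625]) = 19.84375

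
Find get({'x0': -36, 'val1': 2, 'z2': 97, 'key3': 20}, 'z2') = 97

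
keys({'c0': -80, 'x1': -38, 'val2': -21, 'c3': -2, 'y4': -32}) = ['c0', 'x1', 'val2', 'c3', 'y4']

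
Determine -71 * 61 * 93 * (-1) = 402783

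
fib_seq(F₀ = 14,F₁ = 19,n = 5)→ [14, 19, 33, 52, 85]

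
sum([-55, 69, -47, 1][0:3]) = -33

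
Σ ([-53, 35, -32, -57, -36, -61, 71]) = -133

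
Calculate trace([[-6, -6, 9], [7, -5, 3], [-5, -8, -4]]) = diagonal: (-6) + (-5) + (-4)
= -15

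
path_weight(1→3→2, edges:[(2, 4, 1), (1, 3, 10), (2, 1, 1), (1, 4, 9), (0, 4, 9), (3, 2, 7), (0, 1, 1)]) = w(1→3)=10 + w(3→2)=7
= 17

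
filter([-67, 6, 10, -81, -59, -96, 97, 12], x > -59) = [6, 10, 97, 12]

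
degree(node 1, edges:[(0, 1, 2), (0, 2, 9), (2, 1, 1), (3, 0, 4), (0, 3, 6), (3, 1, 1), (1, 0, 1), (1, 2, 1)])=5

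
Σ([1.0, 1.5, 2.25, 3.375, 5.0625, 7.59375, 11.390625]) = 32.171875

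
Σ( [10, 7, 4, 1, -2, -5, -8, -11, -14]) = -18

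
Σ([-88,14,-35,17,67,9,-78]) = (-88) + 14 + (-35) + 17 + 67 + 9 + (-78)
= -94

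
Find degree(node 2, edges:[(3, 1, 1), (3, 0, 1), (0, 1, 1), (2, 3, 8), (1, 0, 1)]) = 1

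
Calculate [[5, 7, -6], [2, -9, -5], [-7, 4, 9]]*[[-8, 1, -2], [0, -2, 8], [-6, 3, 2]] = C[0][0] = (5)*(-8) + (7)*(0) + (-6)*(-6) = -4
C[0][1] = (5)*(1) + (7)*(-2) + (-6)*(3) = -27
C[0][2] = (5)*(-2) + (7)*(8) + (-6)*(2) = 34
C[1][0] = (2)*(-8) + (-9)*(0) + (-5)*(-6) = 14
C[1][1] = (2)*(1) + (-9)*(-2) + (-5)*(3) = 5
C[1][2] = (2)*(-2) + (-9)*(8) + (-5)*(2) = -86
... (3 more cells)
= [[-4, -27, 34], [14, 5, -86], [2, 12, 64]]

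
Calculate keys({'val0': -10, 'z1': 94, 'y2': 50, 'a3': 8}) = ['val0', 'z1', 'y2', 'a3']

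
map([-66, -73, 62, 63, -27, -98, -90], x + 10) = -66+10=-56, -73+10=-63, 62+10=72, 63+10=73, -27+10=-17, -98+10=-88, -90+10=-80
= [-56, -63, 72, 73, -17, -88, -80]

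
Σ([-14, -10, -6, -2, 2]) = -30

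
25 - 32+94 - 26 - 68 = -7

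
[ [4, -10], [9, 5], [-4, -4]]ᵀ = [[4, 9, -4], [-10, 5, -4]]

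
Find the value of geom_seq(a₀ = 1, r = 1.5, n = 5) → a_0 = 1*1.5^0 = 1.0
a_1 = 1*1.5^1 = 1.5
a_2 = 1*1.5^2 = 2.25
...
= [1.0, 1.5, 2.25, 3.375, 5.0625]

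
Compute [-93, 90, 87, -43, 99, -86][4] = 99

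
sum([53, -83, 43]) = 53 + (-83) + 43
= 13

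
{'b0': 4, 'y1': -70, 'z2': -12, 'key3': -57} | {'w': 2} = {'b0': 4, 'y1': -70, 'z2': -12, 'key3': -57, 'w': 2}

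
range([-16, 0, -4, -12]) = 16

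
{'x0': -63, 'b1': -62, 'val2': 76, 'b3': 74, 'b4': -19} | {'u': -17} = {'x0': -63, 'b1': -62, 'val2': 76, 'b3': 74, 'b4': -19, 'u': -17}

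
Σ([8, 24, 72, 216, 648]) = 968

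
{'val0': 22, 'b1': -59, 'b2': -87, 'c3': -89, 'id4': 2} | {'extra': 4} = {'val0': 22, 'b1': -59, 'b2': -87, 'c3': -89, 'id4': 2, 'extra': 4}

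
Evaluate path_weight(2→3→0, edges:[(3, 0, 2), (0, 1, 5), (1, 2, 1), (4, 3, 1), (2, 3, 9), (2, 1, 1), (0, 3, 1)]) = w(2→3)=9 + w(3→0)=2
= 11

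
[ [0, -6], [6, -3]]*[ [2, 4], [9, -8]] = C[0][0] = (0)*(2) + (-6)*(9) = -54
C[0][1] = (0)*(4) + (-6)*(-8) = 48
C[1][0] = (6)*(2) + (-3)*(9) = -15
C[1][1] = (6)*(4) + (-3)*(-8) = 48
= [[-54, 48], [-15, 48]]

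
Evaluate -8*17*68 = -9248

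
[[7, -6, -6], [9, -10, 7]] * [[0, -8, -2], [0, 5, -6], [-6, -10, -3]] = [[36, -26, 40], [-42, -192, 21]]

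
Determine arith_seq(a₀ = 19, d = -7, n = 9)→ [19, 12, 5, -2, -9, -16, -23, -30, -37]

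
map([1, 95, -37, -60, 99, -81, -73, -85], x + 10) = 1+10=11, 95+10=105, -37+10=-27, -60+10=-50, 99+10=109, -81+10=-71, -73+10=-63, -85+10=-75
= [11, 105, -27, -50, 109, -71, -63, -75]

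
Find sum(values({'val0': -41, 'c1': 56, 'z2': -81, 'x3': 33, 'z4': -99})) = -132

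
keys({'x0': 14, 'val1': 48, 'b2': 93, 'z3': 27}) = ['x0', 'val1', 'b2', 'z3']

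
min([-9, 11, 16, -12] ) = -12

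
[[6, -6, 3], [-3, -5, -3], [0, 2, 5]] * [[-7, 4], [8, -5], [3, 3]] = C[0][0] = (6)*(-7) + (-6)*(8) + (3)*(3) = -81
C[0][1] = (6)*(4) + (-6)*(-5) + (3)*(3) = 63
C[1][0] = (-3)*(-7) + (-5)*(8) + (-3)*(3) = -28
C[1][1] = (-3)*(4) + (-5)*(-5) + (-3)*(3) = 4
C[2][0] = (0)*(-7) + (2)*(8) + (5)*(3) = 31
C[2][1] = (0)*(4) + (2)*(-5) + (5)*(3) = 5
= [[-81, 63], [-28, 4], [31, 5]]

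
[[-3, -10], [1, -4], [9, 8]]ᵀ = [[-3, 1, 9], [-10, -4, 8]]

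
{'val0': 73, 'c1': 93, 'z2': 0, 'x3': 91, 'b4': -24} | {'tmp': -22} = {'val0': 73, 'c1': 93, 'z2': 0, 'x3': 91, 'b4': -24, 'tmp': -22}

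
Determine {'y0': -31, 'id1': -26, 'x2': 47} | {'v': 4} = {'y0': -31, 'id1': -26, 'x2': 47, 'v': 4}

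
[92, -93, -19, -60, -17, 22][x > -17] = [92, 22]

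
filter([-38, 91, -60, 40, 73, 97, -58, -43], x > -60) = [-38, 91, 40, 73, 97, -58, -43]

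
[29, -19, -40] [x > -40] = keep x where x > -40: 29✓, -19✓, -40✗
= [29, -19]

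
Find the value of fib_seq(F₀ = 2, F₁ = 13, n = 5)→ F_2 = F_1 + F_0 = 15
F_3 = F_2 + F_1 = 28
F_4 = F_3 + F_2 = 43
= [2, 13, 15, 28, 43]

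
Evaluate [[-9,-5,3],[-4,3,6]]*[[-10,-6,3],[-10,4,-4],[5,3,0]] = [[155, 43, -7], [40, 54, -24]]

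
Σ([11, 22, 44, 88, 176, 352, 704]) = 1397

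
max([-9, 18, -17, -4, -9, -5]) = 18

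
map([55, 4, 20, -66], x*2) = 55*2=110, 4*2=8, 20*2=40, -66*2=-132
= [110, 8, 40, -132]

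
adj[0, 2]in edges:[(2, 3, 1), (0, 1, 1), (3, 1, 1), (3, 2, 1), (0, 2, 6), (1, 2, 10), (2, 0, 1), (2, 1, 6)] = 6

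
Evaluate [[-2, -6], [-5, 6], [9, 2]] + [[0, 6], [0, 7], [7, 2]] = [[-2, 0], [-5, 13], [16, 4]]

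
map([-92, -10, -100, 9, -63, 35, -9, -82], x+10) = [-82, 0, -90, 19, -53, 45, 1, -72]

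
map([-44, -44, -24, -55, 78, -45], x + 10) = [-34, -34, -14, -45, 88, -35]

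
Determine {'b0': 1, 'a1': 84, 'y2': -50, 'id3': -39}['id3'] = -39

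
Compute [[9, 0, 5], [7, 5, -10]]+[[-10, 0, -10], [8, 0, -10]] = [[-1, 0, -5], [15, 5, -20]]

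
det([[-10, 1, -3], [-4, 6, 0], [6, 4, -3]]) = (1)*(-10)*det([[6, 0], [4, -3]]) + (-1)*(1)*det([[-4, 0], [6, -3]]) + (1)*(-3)*det([[-4, 6], [6, 4]])
= 180 + -12 + 156
= 324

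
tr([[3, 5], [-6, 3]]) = diagonal: 3 + 3
= 6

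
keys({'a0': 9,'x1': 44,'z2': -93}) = ['a0', 'x1', 'z2']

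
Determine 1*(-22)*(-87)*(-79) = -151206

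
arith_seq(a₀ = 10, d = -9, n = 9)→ [10, 1, -8, -17, -26, -35, -44, -53, -62]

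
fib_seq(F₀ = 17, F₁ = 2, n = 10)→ F_2 = F_1 + F_0 = 19
F_3 = F_2 + F_1 = 21
F_4 = F_3 + F_2 = 40
...
= [17, 2, 19, 21, 40, 61, 101, 162, 263, 425]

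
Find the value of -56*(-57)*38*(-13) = -1576848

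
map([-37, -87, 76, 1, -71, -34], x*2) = -37*2=-74, -87*2=-174, 76*2=152, 1*2=2, -71*2=-142, -34*2=-68
= [-74, -174, 152, 2, -142, -68]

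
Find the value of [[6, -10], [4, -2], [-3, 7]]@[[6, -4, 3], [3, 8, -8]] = C[0][0] = (6)*(6) + (-10)*(3) = 6
C[0][1] = (6)*(-4) + (-10)*(8) = -104
C[0][2] = (6)*(3) + (-10)*(-8) = 98
C[1][0] = (4)*(6) + (-2)*(3) = 18
C[1][1] = (4)*(-4) + (-2)*(8) = -32
C[1][2] = (4)*(3) + (-2)*(-8) = 28
... (3 more cells)
= [[6, -104, 98], [18, -32, 28], [3, 68, -65]]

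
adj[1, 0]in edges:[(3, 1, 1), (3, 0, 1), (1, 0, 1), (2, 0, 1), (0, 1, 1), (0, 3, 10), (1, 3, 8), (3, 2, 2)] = 1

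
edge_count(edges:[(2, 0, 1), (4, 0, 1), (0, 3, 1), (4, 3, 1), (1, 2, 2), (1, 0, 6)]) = 6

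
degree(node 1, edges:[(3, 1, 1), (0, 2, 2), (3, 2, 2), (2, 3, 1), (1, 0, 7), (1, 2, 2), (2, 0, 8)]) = incident: (3,1), (1,0), (1,2)
= 3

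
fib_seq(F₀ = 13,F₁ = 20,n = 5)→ F_2 = F_1 + F_0 = 33
F_3 = F_2 + F_1 = 53
F_4 = F_3 + F_2 = 86
= [13, 20, 33, 53, 86]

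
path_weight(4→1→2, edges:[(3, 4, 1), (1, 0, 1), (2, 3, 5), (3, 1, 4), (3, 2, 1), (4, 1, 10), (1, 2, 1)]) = 11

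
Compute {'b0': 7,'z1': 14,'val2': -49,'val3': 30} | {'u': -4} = {'b0': 7, 'z1': 14, 'val2': -49, 'val3': 30, 'u': -4}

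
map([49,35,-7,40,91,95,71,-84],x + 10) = 49+10=59, 35+10=45, -7+10=3, 40+10=50, 91+10=101, 95+10=105, 71+10=81, -84+10=-74
= [59, 45, 3, 50, 101, 105, 81, -74]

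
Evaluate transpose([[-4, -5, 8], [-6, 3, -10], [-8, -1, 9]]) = [[-4, -6, -8], [-5, 3, -1], [8, -10, 9]]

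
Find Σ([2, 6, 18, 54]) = 2 + 6 + 18 + 54
= 80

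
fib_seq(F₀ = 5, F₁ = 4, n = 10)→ [5, 4, 9, 13, 22, 35, 57, 92, 149, 241]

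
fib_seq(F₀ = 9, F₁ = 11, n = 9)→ [9, 11, 20, 31, 51, 82, 133, 215, 348]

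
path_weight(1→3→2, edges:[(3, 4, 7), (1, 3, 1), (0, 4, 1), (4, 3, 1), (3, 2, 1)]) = w(1→3)=1 + w(3→2)=1
= 2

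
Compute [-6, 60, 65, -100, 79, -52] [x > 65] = keep x where x > 65: -6✗, 60✗, 65✗, -100✗, 79✓, -52✗
= [79]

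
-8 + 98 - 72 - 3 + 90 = 105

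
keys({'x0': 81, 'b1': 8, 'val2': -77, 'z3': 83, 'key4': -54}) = ['x0', 'b1', 'val2', 'z3', 'key4']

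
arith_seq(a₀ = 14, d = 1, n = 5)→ a_0 = 14 + 0*1 = 14
a_1 = 14 + 1*1 = 15
a_2 = 14 + 2*1 = 16
...
= [14, 15, 16, 17, 18]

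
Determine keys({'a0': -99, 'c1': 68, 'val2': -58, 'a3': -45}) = ['a0', 'c1', 'val2', 'a3']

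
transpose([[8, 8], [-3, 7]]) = [[8, -3], [8, 7]]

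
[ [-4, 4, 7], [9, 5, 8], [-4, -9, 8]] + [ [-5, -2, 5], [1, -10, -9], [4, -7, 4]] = [[-9, 2, 12], [10, -5, -1], [0, -16, 12]]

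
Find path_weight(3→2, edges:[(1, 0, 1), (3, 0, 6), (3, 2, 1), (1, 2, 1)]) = 1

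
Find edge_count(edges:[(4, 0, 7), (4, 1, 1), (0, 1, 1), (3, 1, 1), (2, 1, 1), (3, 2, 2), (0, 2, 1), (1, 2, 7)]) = 8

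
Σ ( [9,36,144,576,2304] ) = 9 + 36 + 144 + 576 + 2304
= 3069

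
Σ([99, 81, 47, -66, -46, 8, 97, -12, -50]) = 99 + 81 + 47 + (-66) + (-46) + 8 + 97 + (-12) + (-50)
= 158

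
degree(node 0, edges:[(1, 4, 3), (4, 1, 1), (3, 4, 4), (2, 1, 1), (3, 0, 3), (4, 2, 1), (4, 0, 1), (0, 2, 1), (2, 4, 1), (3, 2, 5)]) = 3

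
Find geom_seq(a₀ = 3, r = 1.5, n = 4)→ [3.0, 4.5, 6.75, 10.125]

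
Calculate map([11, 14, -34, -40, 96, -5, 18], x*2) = [22, 28, -68, -80, 192, -10, 36]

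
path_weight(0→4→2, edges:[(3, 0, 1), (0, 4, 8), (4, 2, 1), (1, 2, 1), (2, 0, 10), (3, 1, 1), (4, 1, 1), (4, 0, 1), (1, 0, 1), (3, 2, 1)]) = w(0→4)=8 + w(4→2)=1
= 9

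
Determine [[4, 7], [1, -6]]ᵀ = [[4, 1], [7, -6]]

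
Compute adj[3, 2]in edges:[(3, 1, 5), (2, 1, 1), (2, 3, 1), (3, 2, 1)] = 1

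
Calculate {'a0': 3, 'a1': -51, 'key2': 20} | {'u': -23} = {'a0': 3, 'a1': -51, 'key2': 20, 'u': -23}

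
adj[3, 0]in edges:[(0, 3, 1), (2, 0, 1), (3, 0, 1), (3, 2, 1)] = 1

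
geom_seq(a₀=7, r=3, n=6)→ [7, 21, 63, 189, 567, 1701]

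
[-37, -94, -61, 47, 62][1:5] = [-94, -61, 47, 62]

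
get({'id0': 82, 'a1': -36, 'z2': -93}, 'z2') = -93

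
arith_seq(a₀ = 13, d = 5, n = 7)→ a_0 = 13 + 0*5 = 13
a_1 = 13 + 1*5 = 18
a_2 = 13 + 2*5 = 23
...
= [13, 18, 23, 28, 33, 38, 43]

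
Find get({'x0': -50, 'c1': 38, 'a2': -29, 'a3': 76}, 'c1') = 38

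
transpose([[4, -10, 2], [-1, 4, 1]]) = [[4, -1], [-10, 4], [2, 1]]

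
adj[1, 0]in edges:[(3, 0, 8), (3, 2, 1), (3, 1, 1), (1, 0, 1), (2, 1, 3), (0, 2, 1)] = 1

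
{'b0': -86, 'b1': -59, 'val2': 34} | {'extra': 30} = {'b0': -86, 'b1': -59, 'val2': 34, 'extra': 30}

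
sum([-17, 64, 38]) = 85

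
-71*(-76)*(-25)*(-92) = 12410800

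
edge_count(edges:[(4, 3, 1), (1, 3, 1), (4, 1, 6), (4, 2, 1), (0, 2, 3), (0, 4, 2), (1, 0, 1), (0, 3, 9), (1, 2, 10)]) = 9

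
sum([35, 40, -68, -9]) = 35 + 40 + (-68) + (-9)
= -2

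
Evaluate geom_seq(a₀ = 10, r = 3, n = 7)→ a_0 = 10*3^0 = 10
a_1 = 10*3^1 = 30
a_2 = 10*3^2 = 90
...
= [10, 30, 90, 270, 810, 2430, 7290]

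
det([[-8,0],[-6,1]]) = (-8)*(1) - (0)*(-6)
= -8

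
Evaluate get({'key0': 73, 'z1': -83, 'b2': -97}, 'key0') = 73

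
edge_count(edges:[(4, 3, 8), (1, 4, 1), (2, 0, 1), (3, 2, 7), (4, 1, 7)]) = 5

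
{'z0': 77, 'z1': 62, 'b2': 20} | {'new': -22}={'z0': 77, 'z1': 62, 'b2': 20, 'new': -22}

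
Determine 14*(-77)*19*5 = -102410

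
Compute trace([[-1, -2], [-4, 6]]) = diagonal: (-1) + 6
= 5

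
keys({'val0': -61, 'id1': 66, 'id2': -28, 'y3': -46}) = ['val0', 'id1', 'id2', 'y3']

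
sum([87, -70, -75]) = -58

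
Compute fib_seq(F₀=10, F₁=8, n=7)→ F_2 = F_1 + F_0 = 18
F_3 = F_2 + F_1 = 26
F_4 = F_3 + F_2 = 44
...
= [10, 8, 18, 26, 44, 70, 114]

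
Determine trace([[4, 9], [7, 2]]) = diagonal: 4 + 2
= 6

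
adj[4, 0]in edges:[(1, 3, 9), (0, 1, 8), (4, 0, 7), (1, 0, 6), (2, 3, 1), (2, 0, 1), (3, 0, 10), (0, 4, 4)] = 7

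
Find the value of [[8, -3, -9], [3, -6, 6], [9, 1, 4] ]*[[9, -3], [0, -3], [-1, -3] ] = C[0][0] = (8)*(9) + (-3)*(0) + (-9)*(-1) = 81
C[0][1] = (8)*(-3) + (-3)*(-3) + (-9)*(-3) = 12
C[1][0] = (3)*(9) + (-6)*(0) + (6)*(-1) = 21
C[1][1] = (3)*(-3) + (-6)*(-3) + (6)*(-3) = -9
C[2][0] = (9)*(9) + (1)*(0) + (4)*(-1) = 77
C[2][1] = (9)*(-3) + (1)*(-3) + (4)*(-3) = -42
= [[81, 12], [21, -9], [77, -42]]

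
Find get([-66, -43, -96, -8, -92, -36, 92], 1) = -43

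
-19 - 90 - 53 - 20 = -182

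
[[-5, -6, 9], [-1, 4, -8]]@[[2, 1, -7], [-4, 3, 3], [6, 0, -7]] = [[68, -23, -46], [-66, 11, 75]]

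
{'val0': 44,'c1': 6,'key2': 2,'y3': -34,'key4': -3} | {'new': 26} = {'val0': 44, 'c1': 6, 'key2': 2, 'y3': -34, 'key4': -3, 'new': 26}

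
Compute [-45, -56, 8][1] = -56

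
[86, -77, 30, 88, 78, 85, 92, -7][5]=85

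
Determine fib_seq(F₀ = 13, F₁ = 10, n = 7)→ F_2 = F_1 + F_0 = 23
F_3 = F_2 + F_1 = 33
F_4 = F_3 + F_2 = 56
...
= [13, 10, 23, 33, 56, 89, 145]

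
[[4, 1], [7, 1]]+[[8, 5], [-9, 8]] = [[12, 6], [-2, 9]]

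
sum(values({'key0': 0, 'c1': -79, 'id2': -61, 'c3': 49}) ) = -91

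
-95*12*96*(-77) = 8426880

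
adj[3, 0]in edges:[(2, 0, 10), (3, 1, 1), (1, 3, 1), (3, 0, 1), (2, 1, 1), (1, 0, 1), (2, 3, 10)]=1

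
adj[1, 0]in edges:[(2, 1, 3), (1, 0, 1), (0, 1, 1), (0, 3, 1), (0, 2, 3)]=1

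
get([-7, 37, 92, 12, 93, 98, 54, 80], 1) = 37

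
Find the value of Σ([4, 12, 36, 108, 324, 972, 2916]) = 4 + 12 + 36 + 108 + 324 + 972 + 2916
= 4372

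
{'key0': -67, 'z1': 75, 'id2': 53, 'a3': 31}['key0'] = -67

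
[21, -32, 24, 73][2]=24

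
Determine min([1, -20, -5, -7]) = -20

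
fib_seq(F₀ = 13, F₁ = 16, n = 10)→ [13, 16, 29, 45, 74, 119, 193, 312, 505, 817]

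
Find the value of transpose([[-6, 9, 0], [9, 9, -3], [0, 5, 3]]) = [[-6, 9, 0], [9, 9, 5], [0, -3, 3]]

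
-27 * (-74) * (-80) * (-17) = 2717280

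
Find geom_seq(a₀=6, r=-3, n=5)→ a_0 = 6*(-3)^0 = 6
a_1 = 6*(-3)^1 = -18
a_2 = 6*(-3)^2 = 54
...
= [6, -18, 54, -162, 486]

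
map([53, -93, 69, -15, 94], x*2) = 53*2=106, -93*2=-186, 69*2=138, -15*2=-30, 94*2=188
= [106, -186, 138, -30, 188]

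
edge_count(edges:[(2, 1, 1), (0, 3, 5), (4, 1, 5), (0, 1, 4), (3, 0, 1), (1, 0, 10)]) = 6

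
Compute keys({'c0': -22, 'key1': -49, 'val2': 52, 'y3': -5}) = ['c0', 'key1', 'val2', 'y3']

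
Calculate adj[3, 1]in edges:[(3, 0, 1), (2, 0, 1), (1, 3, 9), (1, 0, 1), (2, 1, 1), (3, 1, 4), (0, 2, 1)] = 4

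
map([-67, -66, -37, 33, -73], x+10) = [-57, -56, -27, 43, -63]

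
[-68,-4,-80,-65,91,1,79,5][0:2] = [-68, -4]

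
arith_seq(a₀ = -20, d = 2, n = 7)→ [-20, -18, -16, -14, -12, -10, -8]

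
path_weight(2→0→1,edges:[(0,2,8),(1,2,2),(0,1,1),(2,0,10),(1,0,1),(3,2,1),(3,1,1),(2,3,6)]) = 11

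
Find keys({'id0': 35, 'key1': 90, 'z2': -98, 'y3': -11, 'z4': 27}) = ['id0', 'key1', 'z2', 'y3', 'z4']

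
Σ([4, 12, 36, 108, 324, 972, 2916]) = 4 + 12 + 36 + 108 + 324 + 972 + 2916
= 4372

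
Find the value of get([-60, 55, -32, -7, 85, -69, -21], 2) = -32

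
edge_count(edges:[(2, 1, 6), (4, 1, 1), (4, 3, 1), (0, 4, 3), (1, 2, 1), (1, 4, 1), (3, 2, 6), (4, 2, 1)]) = 8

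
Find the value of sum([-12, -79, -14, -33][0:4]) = slice → [-12, -79, -14, -33]
(-12) + (-79) + (-14) + (-33)
= -138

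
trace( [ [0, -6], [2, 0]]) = diagonal: 0 + 0
= 0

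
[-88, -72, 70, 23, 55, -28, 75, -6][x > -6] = [70, 23, 55, 75]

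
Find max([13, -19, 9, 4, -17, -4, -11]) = 13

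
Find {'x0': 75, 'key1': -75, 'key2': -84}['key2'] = -84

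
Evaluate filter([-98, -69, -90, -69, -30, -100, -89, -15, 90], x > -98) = [-69, -90, -69, -30, -89, -15, 90]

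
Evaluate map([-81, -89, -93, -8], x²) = [6561, 7921, 8649, 64]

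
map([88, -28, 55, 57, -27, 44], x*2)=[176, -56, 110, 114, -54, 88]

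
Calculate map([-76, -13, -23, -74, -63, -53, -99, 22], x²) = [5776, 169, 529, 5476, 3969, 2809, 9801, 484]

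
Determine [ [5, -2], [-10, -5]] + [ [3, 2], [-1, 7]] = [[8, 0], [-11, 2]]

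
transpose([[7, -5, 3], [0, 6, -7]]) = [[7, 0], [-5, 6], [3, -7]]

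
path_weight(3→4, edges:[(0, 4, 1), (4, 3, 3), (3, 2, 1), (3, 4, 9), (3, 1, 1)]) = w(3→4)=9
= 9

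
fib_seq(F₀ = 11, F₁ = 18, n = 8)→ F_2 = F_1 + F_0 = 29
F_3 = F_2 + F_1 = 47
F_4 = F_3 + F_2 = 76
...
= [11, 18, 29, 47, 76, 123, 199, 322]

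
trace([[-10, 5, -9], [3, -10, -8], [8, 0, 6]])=diagonal: (-10) + (-10) + 6
= -14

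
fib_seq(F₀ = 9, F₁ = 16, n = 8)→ F_2 = F_1 + F_0 = 25
F_3 = F_2 + F_1 = 41
F_4 = F_3 + F_2 = 66
...
= [9, 16, 25, 41, 66, 107, 173, 280]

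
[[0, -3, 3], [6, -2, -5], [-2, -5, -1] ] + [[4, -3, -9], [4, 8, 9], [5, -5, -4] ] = [[4, -6, -6], [10, 6, 4], [3, -10, -5]]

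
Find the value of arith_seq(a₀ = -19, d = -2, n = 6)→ a_0 = -19 + 0*-2 = -19
a_1 = -19 + 1*-2 = -21
a_2 = -19 + 2*-2 = -23
...
= [-19, -21, -23, -25, -27, -29]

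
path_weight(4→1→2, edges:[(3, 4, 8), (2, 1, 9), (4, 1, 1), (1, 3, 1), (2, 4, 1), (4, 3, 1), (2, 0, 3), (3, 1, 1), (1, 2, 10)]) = 11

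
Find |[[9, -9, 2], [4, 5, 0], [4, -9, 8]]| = (1)*(9)*det([[5, 0], [-9, 8]]) + (-1)*(-9)*det([[4, 0], [4, 8]]) + (1)*(2)*det([[4, 5], [4, -9]])
= 360 + 288 + -112
= 536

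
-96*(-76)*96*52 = 36421632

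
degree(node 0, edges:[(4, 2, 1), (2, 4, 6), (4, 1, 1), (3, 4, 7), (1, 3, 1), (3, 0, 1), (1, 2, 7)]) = incident: (3,0)
= 1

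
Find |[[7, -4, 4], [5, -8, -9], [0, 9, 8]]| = (1)*(7)*det([[-8, -9], [9, 8]]) + (-1)*(-4)*det([[5, -9], [0, 8]]) + (1)*(4)*det([[5, -8], [0, 9]])
= 119 + 160 + 180
= 459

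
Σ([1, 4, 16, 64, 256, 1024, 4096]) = 1 + 4 + 16 + 64 + 256 + 1024 + 4096
= 5461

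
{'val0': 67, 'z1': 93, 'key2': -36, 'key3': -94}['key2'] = -36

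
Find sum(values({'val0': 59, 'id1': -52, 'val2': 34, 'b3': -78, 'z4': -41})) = 59 + (-52) + 34 + (-78) + (-41)
= -78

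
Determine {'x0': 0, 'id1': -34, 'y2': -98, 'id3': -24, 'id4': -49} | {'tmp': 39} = {'x0': 0, 'id1': -34, 'y2': -98, 'id3': -24, 'id4': -49, 'tmp': 39}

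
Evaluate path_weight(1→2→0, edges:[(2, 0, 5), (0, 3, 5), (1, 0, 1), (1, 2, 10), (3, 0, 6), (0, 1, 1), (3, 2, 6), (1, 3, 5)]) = 15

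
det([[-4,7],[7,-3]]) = -37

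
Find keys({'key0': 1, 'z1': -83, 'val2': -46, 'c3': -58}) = ['key0', 'z1', 'val2', 'c3']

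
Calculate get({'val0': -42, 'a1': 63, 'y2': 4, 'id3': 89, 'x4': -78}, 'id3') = 89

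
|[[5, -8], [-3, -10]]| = -74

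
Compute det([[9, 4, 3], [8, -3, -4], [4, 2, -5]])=(1)*(9)*det([[-3, -4], [2, -5]]) + (-1)*(4)*det([[8, -4], [4, -5]]) + (1)*(3)*det([[8, -3], [4, 2]])
= 207 + 96 + 84
= 387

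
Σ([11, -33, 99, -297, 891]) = 11 + -33 + 99 + -297 + 891
= 671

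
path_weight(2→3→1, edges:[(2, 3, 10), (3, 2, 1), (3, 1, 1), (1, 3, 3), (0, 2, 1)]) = w(2→3)=10 + w(3→1)=1
= 11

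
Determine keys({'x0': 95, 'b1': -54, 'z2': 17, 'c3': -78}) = ['x0', 'b1', 'z2', 'c3']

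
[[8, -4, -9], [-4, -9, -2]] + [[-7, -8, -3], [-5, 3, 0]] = [[1, -12, -12], [-9, -6, -2]]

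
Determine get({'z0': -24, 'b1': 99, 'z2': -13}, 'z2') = -13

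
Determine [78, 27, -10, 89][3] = 89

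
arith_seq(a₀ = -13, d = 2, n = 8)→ [-13, -11, -9, -7, -5, -3, -1, 1]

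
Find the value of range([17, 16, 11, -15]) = 32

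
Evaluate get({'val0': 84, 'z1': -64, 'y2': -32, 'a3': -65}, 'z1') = -64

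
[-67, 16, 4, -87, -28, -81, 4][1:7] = [16, 4, -87, -28, -81, 4]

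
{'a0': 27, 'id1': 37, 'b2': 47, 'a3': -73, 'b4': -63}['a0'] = 27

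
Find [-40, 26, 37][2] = 37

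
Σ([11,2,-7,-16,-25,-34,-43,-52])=11 + 2 + (-7) + (-16) + (-25) + (-34) + (-43) + (-52)
= -164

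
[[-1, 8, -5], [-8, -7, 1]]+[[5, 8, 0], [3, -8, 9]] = [[4, 16, -5], [-5, -15, 10]]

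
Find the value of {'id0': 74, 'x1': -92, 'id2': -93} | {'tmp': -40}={'id0': 74, 'x1': -92, 'id2': -93, 'tmp': -40}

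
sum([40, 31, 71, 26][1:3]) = slice → [31, 71]
31 + 71
= 102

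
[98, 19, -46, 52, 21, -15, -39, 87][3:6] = [52, 21, -15]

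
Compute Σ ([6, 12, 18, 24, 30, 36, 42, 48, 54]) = 6 + 12 + 18 + 24 + 30 + 36 + 42 + 48 + 54
= 270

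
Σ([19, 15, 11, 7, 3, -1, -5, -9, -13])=27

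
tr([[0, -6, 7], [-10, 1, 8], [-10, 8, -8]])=-7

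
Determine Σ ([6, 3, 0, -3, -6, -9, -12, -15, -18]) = -54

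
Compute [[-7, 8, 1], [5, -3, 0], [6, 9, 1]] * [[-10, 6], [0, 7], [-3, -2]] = [[67, 12], [-50, 9], [-63, 97]]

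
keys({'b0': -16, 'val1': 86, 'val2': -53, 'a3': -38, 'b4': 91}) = ['b0', 'val1', 'val2', 'a3', 'b4']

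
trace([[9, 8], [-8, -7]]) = diagonal: 9 + (-7)
= 2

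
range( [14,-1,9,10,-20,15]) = 35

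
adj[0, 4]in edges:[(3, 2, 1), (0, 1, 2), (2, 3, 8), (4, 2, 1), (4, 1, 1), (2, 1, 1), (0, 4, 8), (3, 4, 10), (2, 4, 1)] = 8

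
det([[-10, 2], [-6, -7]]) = 82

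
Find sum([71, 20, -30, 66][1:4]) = 56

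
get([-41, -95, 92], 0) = -41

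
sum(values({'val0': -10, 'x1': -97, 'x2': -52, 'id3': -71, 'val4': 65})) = (-10) + (-97) + (-52) + (-71) + 65
= -165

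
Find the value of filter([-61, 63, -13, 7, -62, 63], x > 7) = keep x where x > 7: -61✗, 63✓, -13✗, 7✗, -62✗, 63✓
= [63, 63]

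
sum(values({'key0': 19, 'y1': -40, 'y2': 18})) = 19 + (-40) + 18
= -3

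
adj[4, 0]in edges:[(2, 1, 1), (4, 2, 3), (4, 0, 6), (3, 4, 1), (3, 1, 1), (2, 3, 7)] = 6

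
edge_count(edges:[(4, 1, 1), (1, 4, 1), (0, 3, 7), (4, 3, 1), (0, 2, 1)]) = 5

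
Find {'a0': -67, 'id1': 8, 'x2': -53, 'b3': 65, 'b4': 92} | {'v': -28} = {'a0': -67, 'id1': 8, 'x2': -53, 'b3': 65, 'b4': 92, 'v': -28}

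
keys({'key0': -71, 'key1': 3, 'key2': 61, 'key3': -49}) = ['key0', 'key1', 'key2', 'key3']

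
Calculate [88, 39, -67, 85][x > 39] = [88, 85]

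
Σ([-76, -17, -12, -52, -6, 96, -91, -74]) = -232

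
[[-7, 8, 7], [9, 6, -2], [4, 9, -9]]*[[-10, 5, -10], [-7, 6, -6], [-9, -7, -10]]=C[0][0] = (-7)*(-10) + (8)*(-7) + (7)*(-9) = -49
C[0][1] = (-7)*(5) + (8)*(6) + (7)*(-7) = -36
C[0][2] = (-7)*(-10) + (8)*(-6) + (7)*(-10) = -48
C[1][0] = (9)*(-10) + (6)*(-7) + (-2)*(-9) = -114
C[1][1] = (9)*(5) + (6)*(6) + (-2)*(-7) = 95
C[1][2] = (9)*(-10) + (6)*(-6) + (-2)*(-10) = -106
... (3 more cells)
= [[-49, -36, -48], [-114, 95, -106], [-22, 137, -4]]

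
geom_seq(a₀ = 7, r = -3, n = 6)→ a_0 = 7*(-3)^0 = 7
a_1 = 7*(-3)^1 = -21
a_2 = 7*(-3)^2 = 63
...
= [7, -21, 63, -189, 567, -1701]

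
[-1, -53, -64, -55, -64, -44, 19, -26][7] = -26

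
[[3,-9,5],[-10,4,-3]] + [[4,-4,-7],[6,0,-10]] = [[7, -13, -2], [-4, 4, -13]]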